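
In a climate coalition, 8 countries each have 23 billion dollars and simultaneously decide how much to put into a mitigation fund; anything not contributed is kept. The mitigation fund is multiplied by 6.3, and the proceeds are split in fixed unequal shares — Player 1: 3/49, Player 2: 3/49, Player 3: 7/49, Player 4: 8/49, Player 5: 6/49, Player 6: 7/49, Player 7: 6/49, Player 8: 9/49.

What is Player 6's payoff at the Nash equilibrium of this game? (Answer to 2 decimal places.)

For player j, contributing a unit is worthwhile iff 6.3 × (j's share) ≥ 1, i.e. iff j's share is at least 0.1587.
Player 4 and Player 8 clear that bar, contributing 23 each; the remaining 6 contribute 0. Total contributed: 46.
Player 6 keeps 23 and receives 6.3 × 46 × 7/49 = 41.40 from the mitigation fund, for a payoff of 64.40.

64.40 billion dollars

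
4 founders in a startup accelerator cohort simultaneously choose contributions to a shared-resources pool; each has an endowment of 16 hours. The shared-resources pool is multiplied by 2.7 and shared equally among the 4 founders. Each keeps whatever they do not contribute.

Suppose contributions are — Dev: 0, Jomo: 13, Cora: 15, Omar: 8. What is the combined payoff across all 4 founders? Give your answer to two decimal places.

Total contributed: 0 + 13 + 15 + 8 = 36; total kept: 4 × 16 − 36 = 28.
The shared-resources pool pays out 2.7 × 36 = 97.20 in aggregate.
Group total = 28 + 97.20 = 125.20.

125.20 hours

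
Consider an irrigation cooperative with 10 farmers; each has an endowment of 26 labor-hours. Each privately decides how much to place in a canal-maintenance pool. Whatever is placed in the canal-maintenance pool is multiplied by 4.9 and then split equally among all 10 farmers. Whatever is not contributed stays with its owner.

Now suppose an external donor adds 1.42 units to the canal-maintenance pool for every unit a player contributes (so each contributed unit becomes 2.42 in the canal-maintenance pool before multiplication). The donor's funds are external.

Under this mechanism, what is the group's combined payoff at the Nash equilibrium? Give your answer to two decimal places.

3083.08 labor-hours

With the mechanism, a contributed unit returns 4.9 × 2.42 / 10 = 1.1858 per unit of net cost to the contributor — now above 1 — so contributing fully is weakly dominant for every player.
So the Nash equilibrium is full contribution by all 10; the group earns 4.9 × 2.42 × 260 = 3083.08.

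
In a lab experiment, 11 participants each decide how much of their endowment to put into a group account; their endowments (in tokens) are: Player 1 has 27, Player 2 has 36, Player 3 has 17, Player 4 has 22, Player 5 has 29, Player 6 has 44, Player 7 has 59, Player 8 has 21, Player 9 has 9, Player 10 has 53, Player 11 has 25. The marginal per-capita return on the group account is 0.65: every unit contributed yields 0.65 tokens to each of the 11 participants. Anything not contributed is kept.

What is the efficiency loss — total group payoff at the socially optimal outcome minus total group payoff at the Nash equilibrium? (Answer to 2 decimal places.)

The private return per contributed unit is 0.65 < 1 for everyone, so the Nash equilibrium is zero contribution and the group total is Σ E_j = 27 + 36 + 17 + 22 + 29 + 44 + 59 + 21 + 9 + 53 + 25 = 342.
Each contributed unit returns 7.150 to the group, so the social optimum is full contribution by everyone: group total = 7.150 × 342 = 2445.30.
Efficiency loss = (7.150 − 1) × 342 = 2103.30.

2103.30 tokens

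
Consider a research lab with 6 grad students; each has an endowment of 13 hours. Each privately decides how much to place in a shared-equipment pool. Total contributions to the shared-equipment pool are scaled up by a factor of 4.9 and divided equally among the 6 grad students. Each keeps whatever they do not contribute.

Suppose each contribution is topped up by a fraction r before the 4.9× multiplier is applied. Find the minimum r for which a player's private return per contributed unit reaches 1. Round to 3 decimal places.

With matching at rate r, one contributed unit becomes (1 + r) in the shared-equipment pool and returns 4.9 × (1 + r) / 6 to the contributor.
Setting this equal to 1: 1 + r = 6/4.9 = 1.2245.
So the minimum matching rate is r = 1.2245 − 1 = 0.224.

0.224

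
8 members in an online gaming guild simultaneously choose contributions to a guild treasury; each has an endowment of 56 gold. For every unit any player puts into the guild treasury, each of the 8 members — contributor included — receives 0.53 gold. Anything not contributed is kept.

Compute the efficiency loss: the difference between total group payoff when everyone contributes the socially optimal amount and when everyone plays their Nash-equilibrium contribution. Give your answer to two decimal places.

The private return per contributed unit is 0.53 < 1, so contributing 0 is dominant for every player. At the Nash equilibrium everyone keeps their 56, and the group total is 8 × 56 = 448.
Each contributed unit returns 4.240 to the group as a whole (0.53 to each of 8 players), which exceeds 1, so the social optimum is full contribution: group total = 4.240 × 448 = 1899.52.
Efficiency loss = 1899.52 − 448 = 1451.52.

1451.52 gold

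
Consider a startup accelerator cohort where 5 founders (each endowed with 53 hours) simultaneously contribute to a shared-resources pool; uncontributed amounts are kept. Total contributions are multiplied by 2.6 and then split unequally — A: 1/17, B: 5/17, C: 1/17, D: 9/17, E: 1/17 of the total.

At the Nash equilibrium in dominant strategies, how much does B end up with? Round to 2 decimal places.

A player with share s gets back 2.6·s per unit contributed, so full contribution is dominant for anyone with s > 1/2.6 = 0.3846 and zero contribution is dominant for anyone below.
The only share above 0.3846 is D's 9/17, contributing 53; the remaining 4 contribute 0. Total contributed: 53.
B keeps 53 and receives 2.6 × 53 × 5/17 = 40.53 from the shared-resources pool, for a payoff of 93.53.

93.53 hours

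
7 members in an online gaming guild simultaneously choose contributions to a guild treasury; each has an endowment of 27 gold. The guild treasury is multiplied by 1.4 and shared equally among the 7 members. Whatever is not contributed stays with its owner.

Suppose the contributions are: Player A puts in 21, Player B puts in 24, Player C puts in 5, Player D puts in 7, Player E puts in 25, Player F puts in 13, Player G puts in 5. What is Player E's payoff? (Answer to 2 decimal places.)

Total contributed: 21 + 24 + 5 + 7 + 25 + 13 + 5 = 100.
Each receives 1.4 × 100 / 7 = 20.00 from the guild treasury.
Player E keeps 27 − 25 = 2, so Player E's payoff is 2 + 20.00 = 22.00.

22.00 gold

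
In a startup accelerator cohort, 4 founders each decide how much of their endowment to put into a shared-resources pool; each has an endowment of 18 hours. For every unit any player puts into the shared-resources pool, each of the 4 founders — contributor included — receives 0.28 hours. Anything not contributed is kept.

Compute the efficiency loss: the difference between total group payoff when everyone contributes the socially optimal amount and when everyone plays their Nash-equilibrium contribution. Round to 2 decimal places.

8.64 hours

The private return per contributed unit is 0.28 < 1, so contributing 0 is dominant for every player. At the Nash equilibrium everyone keeps their 18, and the group total is 4 × 18 = 72.
Each contributed unit returns 1.120 to the group as a whole (0.28 to each of 4 players), which exceeds 1, so the social optimum is full contribution: group total = 1.120 × 72 = 80.64.
Efficiency loss = 80.64 − 72 = 8.64.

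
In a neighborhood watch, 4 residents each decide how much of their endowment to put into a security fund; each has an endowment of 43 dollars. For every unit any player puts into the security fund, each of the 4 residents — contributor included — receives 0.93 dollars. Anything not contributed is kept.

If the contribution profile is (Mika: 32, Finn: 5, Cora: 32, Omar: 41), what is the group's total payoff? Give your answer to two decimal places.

Total contributed: 32 + 5 + 32 + 41 = 110; total kept: 4 × 43 − 110 = 62.
The security fund pays out 0.93 × 4 × 110 = 409.20 in aggregate.
Group total = 62 + 409.20 = 471.20.

471.20 dollars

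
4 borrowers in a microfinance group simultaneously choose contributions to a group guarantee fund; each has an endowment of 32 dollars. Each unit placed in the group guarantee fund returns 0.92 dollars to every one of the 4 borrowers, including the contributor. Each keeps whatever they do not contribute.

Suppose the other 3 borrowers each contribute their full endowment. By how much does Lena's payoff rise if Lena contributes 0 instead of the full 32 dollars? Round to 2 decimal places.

Switching from a contribution of 32 to 0 lets Lena keep an extra 32 dollars, but lowers the group guarantee fund by 32, which costs Lena their own share of that drop: 0.92 × 32 = 29.44.
Net gain = 32 − 29.44 = 2.56. The private return per contributed unit (0.92) is below 1, so free-riding is indeed the best response regardless of what the others do.

2.56 dollars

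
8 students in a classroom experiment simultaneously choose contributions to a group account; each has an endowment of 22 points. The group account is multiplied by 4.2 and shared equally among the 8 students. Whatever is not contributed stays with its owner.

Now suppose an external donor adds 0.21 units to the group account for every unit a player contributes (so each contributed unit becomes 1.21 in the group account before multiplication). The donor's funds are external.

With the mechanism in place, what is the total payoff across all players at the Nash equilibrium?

With the mechanism, a contributed unit returns 4.2 × 1.21 / 8 = 0.6353 per unit of net cost — still below 1 — so contributing 0 remains dominant for every player.
At the Nash equilibrium no one contributes; group total payoff = 8 × 22 = 176.

176.00 points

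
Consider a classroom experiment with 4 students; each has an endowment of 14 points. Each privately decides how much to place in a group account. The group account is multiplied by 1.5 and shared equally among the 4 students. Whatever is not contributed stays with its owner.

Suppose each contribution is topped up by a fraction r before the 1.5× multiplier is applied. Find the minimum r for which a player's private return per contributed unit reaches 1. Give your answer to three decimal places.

1.667

With matching at rate r, one contributed unit becomes (1 + r) in the group account and returns 1.5 × (1 + r) / 4 to the contributor.
Setting this equal to 1: 1 + r = 4/1.5 = 2.6667.
So the minimum matching rate is r = 2.6667 − 1 = 1.667.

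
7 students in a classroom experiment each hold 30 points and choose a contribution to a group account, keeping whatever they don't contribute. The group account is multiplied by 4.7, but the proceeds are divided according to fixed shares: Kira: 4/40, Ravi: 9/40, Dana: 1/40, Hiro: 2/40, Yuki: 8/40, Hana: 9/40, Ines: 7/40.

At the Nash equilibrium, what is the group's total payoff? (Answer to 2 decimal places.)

432.00 points

Each unit j contributes comes back to j as 4.7 × (j's share), so j prefers to contribute only if that share exceeds 1/4.7 = 0.2128; otherwise keeping the unit dominates.
The shares above 0.2128 belong to Ravi and Hana, contributing 30 each; the remaining 5 contribute 0. Total contributed: 60.
The group account pays out 4.7 × 60 = 282.00 in total (split across the unequal shares, but the aggregate is all that matters for the group sum).
The 5 free-riders keep 30 each, adding 150. Group total = 150 + 282.00 = 432.00.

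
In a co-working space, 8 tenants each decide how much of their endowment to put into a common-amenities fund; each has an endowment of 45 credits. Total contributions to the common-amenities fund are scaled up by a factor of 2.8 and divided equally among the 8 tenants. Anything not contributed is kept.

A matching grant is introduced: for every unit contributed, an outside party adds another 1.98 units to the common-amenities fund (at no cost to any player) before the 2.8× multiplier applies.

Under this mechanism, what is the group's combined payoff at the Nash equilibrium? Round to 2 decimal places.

3003.84 credits

With the mechanism, a contributed unit returns 2.8 × 2.98 / 8 = 1.0430 per unit of net cost to the contributor — now above 1 — so contributing fully is weakly dominant for every player.
So the Nash equilibrium is full contribution by all 8; the group earns 2.8 × 2.98 × 360 = 3003.84.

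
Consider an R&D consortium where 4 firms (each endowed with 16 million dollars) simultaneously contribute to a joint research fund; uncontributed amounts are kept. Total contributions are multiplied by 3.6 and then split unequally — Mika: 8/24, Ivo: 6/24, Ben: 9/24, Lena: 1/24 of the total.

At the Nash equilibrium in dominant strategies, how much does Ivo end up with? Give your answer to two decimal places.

44.80 million dollars

A player with share s gets back 3.6·s per unit contributed, so full contribution is dominant for anyone with s > 1/3.6 = 0.2778 and zero contribution is dominant for anyone below.
Mika and Ben clear that bar, contributing 16 each; the remaining 2 contribute 0. Total contributed: 32.
Ivo keeps 16 and receives 3.6 × 32 × 6/24 = 28.80 from the joint research fund, for a payoff of 44.80.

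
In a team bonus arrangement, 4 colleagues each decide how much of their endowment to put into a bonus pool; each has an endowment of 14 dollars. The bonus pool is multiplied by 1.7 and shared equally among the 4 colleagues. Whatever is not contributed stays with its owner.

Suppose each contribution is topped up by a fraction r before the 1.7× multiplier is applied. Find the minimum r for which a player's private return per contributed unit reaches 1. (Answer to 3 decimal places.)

With matching at rate r, one contributed unit becomes (1 + r) in the bonus pool and returns 1.7 × (1 + r) / 4 to the contributor.
Setting this equal to 1: 1 + r = 4/1.7 = 2.3529.
So the minimum matching rate is r = 2.3529 − 1 = 1.353.

1.353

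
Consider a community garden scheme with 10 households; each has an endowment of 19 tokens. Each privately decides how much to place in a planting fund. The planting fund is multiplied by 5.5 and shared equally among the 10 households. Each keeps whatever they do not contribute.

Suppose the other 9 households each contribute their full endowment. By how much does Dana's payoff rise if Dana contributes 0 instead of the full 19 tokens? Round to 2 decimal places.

Switching from a contribution of 19 to 0 lets Dana keep an extra 19 tokens, but lowers the planting fund by 19, which costs Dana their own share of that drop: 5.5/10 × 19 = 10.45.
Net gain = 19 − 10.45 = 8.55. The private return per contributed unit (0.5500) is below 1, so free-riding is indeed the best response regardless of what the others do.

8.55 tokens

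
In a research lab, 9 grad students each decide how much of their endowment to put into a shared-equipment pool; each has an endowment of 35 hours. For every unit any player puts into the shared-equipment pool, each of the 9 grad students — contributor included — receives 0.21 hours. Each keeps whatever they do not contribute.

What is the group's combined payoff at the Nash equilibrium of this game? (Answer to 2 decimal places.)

315.00 hours

The private return per contributed unit is 0.21 < 1, so contributing 0 is dominant for every player. At the Nash equilibrium everyone keeps their 35, and the group total is 9 × 35 = 315.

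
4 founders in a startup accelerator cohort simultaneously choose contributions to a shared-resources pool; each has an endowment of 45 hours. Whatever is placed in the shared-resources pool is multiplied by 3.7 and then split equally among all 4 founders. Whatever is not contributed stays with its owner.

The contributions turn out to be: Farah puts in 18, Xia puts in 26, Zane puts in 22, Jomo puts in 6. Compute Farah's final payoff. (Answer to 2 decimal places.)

93.60 hours

Total contributed: 18 + 26 + 22 + 6 = 72.
Each receives 3.7 × 72 / 4 = 66.60 from the shared-resources pool.
Farah keeps 45 − 18 = 27, so Farah's payoff is 27 + 66.60 = 93.60.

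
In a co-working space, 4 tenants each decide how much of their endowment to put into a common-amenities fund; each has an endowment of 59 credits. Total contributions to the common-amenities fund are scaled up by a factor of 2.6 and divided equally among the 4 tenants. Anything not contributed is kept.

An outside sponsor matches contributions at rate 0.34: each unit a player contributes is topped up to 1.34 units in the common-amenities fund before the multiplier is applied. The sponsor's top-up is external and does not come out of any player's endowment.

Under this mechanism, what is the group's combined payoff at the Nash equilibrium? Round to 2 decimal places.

The effective private return is 2.6 × 1.34 / 4 = 0.8710, which is still under 1, so the mechanism doesn't change anyone's dominant strategy: zero contribution.
At the Nash equilibrium no one contributes; group total payoff = 4 × 59 = 236.

236.00 credits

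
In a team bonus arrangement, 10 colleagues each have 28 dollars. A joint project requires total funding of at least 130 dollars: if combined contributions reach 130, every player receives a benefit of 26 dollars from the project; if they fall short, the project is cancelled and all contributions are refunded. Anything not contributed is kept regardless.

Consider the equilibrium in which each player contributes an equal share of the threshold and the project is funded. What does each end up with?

Equal share of the threshold: 130/10 = 13.
At this profile no one gains by cutting their contribution: any cut drops the total below 130, the project is cancelled, contributions are refunded, and the deviator ends with 28, which is less than 28 − 13 + 26 = 41. Contributing more than 13 just wastes the excess. So contributing exactly 13 is a best response.
Each player's payoff: 28 − 13 + 26 = 41.

41 dollars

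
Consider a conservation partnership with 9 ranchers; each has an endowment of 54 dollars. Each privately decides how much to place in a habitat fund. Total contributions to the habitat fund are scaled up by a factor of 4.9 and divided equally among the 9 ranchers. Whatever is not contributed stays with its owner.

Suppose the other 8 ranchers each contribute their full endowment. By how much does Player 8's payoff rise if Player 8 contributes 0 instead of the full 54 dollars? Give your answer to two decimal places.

Switching from a contribution of 54 to 0 lets Player 8 keep an extra 54 dollars, but lowers the habitat fund by 54, which costs Player 8 their own share of that drop: 4.9/9 × 54 = 29.40.
Net gain = 54 − 29.40 = 24.60. The private return per contributed unit (0.5444) is below 1, so free-riding is indeed the best response regardless of what the others do.

24.60 dollars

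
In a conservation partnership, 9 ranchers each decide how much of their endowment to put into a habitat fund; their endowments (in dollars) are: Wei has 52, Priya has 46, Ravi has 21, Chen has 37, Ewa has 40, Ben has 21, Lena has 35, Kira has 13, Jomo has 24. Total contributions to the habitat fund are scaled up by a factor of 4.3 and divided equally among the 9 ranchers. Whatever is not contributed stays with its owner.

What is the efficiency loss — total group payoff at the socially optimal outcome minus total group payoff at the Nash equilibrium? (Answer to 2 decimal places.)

953.70 dollars

The private return per contributed unit is 4.3/9 = 0.4778 < 1 for every player regardless of endowment, so the Nash equilibrium is zero contribution and the group total is Σ E_j = 52 + 46 + 21 + 37 + 40 + 21 + 35 + 13 + 24 = 289.
Each contributed unit returns 4.300 to the group, so the social optimum is full contribution by everyone: group total = 4.300 × 289 = 1242.70.
Efficiency loss = (4.300 − 1) × 289 = 953.70.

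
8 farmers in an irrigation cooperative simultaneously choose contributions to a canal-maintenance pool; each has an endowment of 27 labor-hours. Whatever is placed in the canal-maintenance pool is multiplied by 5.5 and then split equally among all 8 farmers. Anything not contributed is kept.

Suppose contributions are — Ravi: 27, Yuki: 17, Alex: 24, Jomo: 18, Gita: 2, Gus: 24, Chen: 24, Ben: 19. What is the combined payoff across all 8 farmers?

Total contributed: 27 + 17 + 24 + 18 + 2 + 24 + 24 + 19 = 155; total kept: 8 × 27 − 155 = 61.
The canal-maintenance pool pays out 5.5 × 155 = 852.50 in aggregate.
Group total = 61 + 852.50 = 913.50.

913.50 labor-hours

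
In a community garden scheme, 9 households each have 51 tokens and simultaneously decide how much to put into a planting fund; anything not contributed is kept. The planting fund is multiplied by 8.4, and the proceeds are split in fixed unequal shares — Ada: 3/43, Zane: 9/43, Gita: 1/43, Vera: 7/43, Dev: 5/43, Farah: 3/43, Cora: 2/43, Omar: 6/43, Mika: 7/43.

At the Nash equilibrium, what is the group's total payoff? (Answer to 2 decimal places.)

1968.60 tokens

Player j's private return per contributed unit is 8.4 × (j's share). Contributing is weakly dominant for j when that share is at least 1/8.4 = 0.1190, and contributing 0 is dominant otherwise.
Zane, Vera, Omar and Mika clear that bar, contributing 51 each; the remaining 5 contribute 0. Total contributed: 204.
The planting fund pays out 8.4 × 204 = 1713.60 in total (split across the unequal shares, but the aggregate is all that matters for the group sum).
The 5 free-riders keep 51 each, adding 255. Group total = 255 + 1713.60 = 1968.60.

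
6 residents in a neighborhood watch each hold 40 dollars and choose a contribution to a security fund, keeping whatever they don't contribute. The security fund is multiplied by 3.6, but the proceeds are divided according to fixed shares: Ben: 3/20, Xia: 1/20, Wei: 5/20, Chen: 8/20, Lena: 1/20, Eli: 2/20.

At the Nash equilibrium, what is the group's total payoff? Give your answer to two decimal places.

344.00 dollars

For player j, contributing a unit is worthwhile iff 3.6 × (j's share) ≥ 1, i.e. iff j's share is at least 0.2778.
Chen alone (share 8/20) is above the threshold, contributing 40; the remaining 5 contribute 0. Total contributed: 40.
The security fund pays out 3.6 × 40 = 144.00 in total (split across the unequal shares, but the aggregate is all that matters for the group sum).
The 5 free-riders keep 40 each, adding 200. Group total = 200 + 144.00 = 344.00.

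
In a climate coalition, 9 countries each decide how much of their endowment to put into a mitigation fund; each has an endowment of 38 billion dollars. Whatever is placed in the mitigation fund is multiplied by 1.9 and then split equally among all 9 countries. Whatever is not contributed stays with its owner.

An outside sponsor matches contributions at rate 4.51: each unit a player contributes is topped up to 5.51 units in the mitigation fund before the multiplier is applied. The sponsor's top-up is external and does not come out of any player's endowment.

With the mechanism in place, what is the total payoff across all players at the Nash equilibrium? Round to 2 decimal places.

The effective private return per unit is now 1.9 × 5.51 / 9 = 1.1632 > 1, so every player's dominant strategy flips to full contribution.
So the Nash equilibrium is full contribution by all 9; the group earns 1.9 × 5.51 × 342 = 3580.40.

3580.40 billion dollars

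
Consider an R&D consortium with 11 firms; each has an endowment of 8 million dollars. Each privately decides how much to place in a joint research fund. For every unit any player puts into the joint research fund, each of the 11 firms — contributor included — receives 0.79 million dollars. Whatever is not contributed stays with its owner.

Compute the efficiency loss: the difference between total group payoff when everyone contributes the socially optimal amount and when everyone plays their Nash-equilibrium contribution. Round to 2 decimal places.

676.72 million dollars

The private return per contributed unit is 0.79 < 1, so contributing 0 is dominant for every player. At the Nash equilibrium everyone keeps their 8, and the group total is 11 × 8 = 88.
Each contributed unit returns 8.690 to the group as a whole (0.79 to each of 11 players), which exceeds 1, so the social optimum is full contribution: group total = 8.690 × 88 = 764.72.
Efficiency loss = 764.72 − 88 = 676.72.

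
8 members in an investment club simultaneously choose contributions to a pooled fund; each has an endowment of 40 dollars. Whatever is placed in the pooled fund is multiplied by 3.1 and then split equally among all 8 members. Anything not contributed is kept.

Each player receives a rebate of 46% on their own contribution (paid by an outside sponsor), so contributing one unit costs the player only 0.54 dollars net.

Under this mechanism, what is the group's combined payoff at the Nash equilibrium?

Even with the mechanism, each unit contributed returns only (3.1/8) / 0.54 = 0.7176 per unit of net cost, so contributing nothing is still dominant.
Everyone keeps their endowment and the group total is 8 × 40 = 320.

320.00 dollars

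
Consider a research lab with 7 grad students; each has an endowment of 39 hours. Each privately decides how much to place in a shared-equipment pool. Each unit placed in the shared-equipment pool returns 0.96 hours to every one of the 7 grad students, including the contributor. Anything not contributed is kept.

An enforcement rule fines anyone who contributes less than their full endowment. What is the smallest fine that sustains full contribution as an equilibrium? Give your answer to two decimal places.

1.56 hours

Given the others contribute fully, the best deviation is to contribute 0 (any partial contribution still incurs the fine and gives up units whose private return 0.96 is below 1).
Deviating from 39 to 0 saves 39 hours but forfeits the deviator's share of the drop in the shared-equipment pool: 0.96 × 39 = 37.44.
So the deviation gain is 39 − 37.44 = 1.56, and the fine must be at least 1.56 hours to wipe it out.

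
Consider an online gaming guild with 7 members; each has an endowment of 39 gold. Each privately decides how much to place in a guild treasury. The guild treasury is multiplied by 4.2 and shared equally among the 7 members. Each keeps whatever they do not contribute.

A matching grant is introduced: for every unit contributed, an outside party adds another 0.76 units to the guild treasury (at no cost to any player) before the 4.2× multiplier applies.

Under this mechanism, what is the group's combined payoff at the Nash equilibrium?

Under the mechanism each unit contributed yields 4.2 × 1.76 / 7 = 1.0560 back to its contributor per unit of net cost, which exceeds 1, making full contribution the dominant choice for everyone.
At the Nash equilibrium everyone contributes 39. Group total payoff = 4.2 × 1.76 × 273 = 2018.02.

2018.02 gold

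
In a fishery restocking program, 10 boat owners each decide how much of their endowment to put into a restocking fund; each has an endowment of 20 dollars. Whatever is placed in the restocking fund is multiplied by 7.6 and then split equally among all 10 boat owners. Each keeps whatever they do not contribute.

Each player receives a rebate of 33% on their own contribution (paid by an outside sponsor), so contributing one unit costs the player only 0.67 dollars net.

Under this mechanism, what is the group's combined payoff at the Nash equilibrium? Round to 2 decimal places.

The effective private return per unit is now (7.6/10) / 0.67 = 1.1343 > 1, so every player's dominant strategy flips to full contribution.
So the Nash equilibrium is full contribution by all 10; the group earns 10 × (20 × 0.33 + 7.6 × 20) = 1586.00.

1586.00 dollars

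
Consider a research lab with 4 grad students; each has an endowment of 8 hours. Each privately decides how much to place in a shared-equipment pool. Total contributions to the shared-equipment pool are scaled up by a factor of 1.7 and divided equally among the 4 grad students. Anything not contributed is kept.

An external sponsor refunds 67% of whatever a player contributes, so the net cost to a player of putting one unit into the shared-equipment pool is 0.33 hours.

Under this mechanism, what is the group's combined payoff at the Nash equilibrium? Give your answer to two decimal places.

75.84 hours

The effective private return per unit is now (1.7/4) / 0.33 = 1.2879 > 1, so every player's dominant strategy flips to full contribution.
So the Nash equilibrium is full contribution by all 4; the group earns 4 × (8 × 0.67 + 1.7 × 8) = 75.84.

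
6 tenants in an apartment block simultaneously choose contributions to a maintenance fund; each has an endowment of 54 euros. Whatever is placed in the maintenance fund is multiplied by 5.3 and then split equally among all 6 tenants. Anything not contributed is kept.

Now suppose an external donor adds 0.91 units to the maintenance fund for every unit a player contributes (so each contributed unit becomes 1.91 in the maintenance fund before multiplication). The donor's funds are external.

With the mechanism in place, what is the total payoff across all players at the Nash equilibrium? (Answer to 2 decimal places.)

With the mechanism, a contributed unit returns 5.3 × 1.91 / 6 = 1.6872 per unit of net cost to the contributor — now above 1 — so contributing fully is weakly dominant for every player.
At the Nash equilibrium everyone contributes 54. Group total payoff = 5.3 × 1.91 × 324 = 3279.85.

3279.85 euros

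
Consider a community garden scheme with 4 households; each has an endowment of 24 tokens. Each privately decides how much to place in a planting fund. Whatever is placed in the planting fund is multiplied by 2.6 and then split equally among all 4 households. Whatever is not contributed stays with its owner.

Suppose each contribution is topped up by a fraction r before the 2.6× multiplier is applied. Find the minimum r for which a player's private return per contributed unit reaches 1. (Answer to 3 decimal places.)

With matching at rate r, one contributed unit becomes (1 + r) in the planting fund and returns 2.6 × (1 + r) / 4 to the contributor.
Setting this equal to 1: 1 + r = 4/2.6 = 1.5385.
So the minimum matching rate is r = 1.5385 − 1 = 0.538.

0.538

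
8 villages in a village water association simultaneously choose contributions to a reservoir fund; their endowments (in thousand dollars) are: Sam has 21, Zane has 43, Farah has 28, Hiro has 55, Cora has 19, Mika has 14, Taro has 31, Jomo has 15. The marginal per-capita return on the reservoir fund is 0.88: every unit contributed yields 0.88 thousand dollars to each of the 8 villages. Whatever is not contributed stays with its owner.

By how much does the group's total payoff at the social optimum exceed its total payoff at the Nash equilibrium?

The private return per contributed unit is 0.88 < 1 for everyone, so the Nash equilibrium is zero contribution and the group total is Σ E_j = 21 + 43 + 28 + 55 + 19 + 14 + 31 + 15 = 226.
Each contributed unit returns 7.040 to the group, so the social optimum is full contribution by everyone: group total = 7.040 × 226 = 1591.04.
Efficiency loss = (7.040 − 1) × 226 = 1365.04.

1365.04 thousand dollars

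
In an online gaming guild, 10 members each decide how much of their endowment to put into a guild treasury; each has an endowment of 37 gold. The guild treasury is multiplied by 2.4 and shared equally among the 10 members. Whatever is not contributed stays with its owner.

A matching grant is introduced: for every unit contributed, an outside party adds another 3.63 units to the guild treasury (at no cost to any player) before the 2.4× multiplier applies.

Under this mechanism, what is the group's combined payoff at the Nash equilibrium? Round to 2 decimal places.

Under the mechanism each unit contributed yields 2.4 × 4.63 / 10 = 1.1112 back to its contributor per unit of net cost, which exceeds 1, making full contribution the dominant choice for everyone.
So the Nash equilibrium is full contribution by all 10; the group earns 2.4 × 4.63 × 370 = 4111.44.

4111.44 gold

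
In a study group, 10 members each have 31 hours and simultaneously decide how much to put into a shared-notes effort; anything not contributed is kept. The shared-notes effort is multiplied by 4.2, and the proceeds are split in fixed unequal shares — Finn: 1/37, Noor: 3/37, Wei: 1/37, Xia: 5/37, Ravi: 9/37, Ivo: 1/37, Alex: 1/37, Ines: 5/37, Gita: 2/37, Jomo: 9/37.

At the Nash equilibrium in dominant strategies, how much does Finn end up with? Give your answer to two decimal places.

38.04 hours

For player j, contributing a unit is worthwhile iff 4.2 × (j's share) ≥ 1, i.e. iff j's share is at least 0.2381.
The shares above 0.2381 belong to Ravi and Jomo, contributing 31 each; the remaining 8 contribute 0. Total contributed: 62.
Finn keeps 31 and receives 4.2 × 62 × 1/37 = 7.04 from the shared-notes effort, for a payoff of 38.04.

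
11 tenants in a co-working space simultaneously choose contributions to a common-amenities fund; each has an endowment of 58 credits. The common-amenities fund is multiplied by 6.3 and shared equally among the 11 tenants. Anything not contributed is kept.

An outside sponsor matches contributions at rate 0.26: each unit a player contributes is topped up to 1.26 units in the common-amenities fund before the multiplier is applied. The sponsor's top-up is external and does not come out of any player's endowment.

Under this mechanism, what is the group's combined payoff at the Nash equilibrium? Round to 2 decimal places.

638.00 credits

With the mechanism, a contributed unit returns 6.3 × 1.26 / 11 = 0.7216 per unit of net cost — still below 1 — so contributing 0 remains dominant for every player.
At the Nash equilibrium no one contributes; group total payoff = 11 × 58 = 638.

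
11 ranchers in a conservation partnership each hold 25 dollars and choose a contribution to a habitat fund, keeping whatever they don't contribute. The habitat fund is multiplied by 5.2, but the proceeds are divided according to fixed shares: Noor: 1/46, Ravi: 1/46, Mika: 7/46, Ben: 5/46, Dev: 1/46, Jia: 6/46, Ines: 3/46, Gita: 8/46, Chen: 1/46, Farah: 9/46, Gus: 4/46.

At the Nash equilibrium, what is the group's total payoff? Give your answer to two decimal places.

For player j, contributing a unit is worthwhile iff 5.2 × (j's share) ≥ 1, i.e. iff j's share is at least 0.1923.
Farah alone (share 9/46) is above the threshold, contributing 25; the remaining 10 contribute 0. Total contributed: 25.
The habitat fund pays out 5.2 × 25 = 130.00 in total (split across the unequal shares, but the aggregate is all that matters for the group sum).
The 10 free-riders keep 25 each, adding 250. Group total = 250 + 130.00 = 380.00.

380.00 dollars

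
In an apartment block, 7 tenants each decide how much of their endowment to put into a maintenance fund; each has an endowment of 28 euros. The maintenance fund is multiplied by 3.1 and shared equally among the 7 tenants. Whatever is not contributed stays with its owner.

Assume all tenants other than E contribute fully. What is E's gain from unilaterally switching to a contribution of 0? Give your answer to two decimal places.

15.60 euros

Switching from a contribution of 28 to 0 lets E keep an extra 28 euros, but lowers the maintenance fund by 28, which costs E their own share of that drop: 3.1/7 × 28 = 12.40.
Net gain = 28 − 12.40 = 15.60. The private return per contributed unit (0.4429) is below 1, so free-riding is indeed the best response regardless of what the others do.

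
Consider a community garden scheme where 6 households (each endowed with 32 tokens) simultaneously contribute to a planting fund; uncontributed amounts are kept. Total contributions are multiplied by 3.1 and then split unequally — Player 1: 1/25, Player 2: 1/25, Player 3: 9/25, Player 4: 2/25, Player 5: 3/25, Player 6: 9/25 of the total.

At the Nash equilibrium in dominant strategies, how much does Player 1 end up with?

A player with share s gets back 3.1·s per unit contributed, so full contribution is dominant for anyone with s > 1/3.1 = 0.3226 and zero contribution is dominant for anyone below.
Player 3 and Player 6 clear that bar, contributing 32 each; the remaining 4 contribute 0. Total contributed: 64.
Player 1 keeps 32 and receives 3.1 × 64 × 1/25 = 7.94 from the planting fund, for a payoff of 39.94.

39.94 tokens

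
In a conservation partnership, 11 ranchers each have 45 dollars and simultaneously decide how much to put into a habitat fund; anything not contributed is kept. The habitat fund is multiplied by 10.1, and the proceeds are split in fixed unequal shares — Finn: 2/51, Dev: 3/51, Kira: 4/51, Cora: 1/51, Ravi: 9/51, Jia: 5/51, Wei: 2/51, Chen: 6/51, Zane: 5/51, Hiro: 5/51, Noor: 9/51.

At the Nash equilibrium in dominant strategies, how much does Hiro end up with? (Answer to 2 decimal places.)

178.68 dollars

Each unit j contributes comes back to j as 10.1 × (j's share), so j prefers to contribute only if that share exceeds 1/10.1 = 0.0990; otherwise keeping the unit dominates.
Ravi, Chen and Noor are above the threshold, contributing 45 each; the remaining 8 contribute 0. Total contributed: 135.
Hiro keeps 45 and receives 10.1 × 135 × 5/51 = 133.68 from the habitat fund, for a payoff of 178.68.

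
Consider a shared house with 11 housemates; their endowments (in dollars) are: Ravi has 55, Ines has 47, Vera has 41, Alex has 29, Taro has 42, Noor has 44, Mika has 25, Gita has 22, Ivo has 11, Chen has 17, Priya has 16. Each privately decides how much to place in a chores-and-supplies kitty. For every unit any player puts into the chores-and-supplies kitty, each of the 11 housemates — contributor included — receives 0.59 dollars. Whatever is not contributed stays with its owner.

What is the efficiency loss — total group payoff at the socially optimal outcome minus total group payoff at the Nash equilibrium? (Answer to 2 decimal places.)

The private return per contributed unit is 0.59 < 1 for everyone, so the Nash equilibrium is zero contribution and the group total is Σ E_j = 55 + 47 + 41 + 29 + 42 + 44 + 25 + 22 + 11 + 17 + 16 = 349.
Each contributed unit returns 6.490 to the group, so the social optimum is full contribution by everyone: group total = 6.490 × 349 = 2265.01.
Efficiency loss = (6.490 − 1) × 349 = 1916.01.

1916.01 dollars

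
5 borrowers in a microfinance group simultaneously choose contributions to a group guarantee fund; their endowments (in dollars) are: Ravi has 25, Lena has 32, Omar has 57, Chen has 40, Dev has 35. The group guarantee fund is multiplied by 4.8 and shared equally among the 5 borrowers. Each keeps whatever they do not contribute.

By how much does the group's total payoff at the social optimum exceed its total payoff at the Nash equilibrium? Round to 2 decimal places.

718.20 dollars

The private return per contributed unit is 4.8/5 = 0.9600 < 1 for every player regardless of endowment, so the Nash equilibrium is zero contribution and the group total is Σ E_j = 25 + 32 + 57 + 40 + 35 = 189.
Each contributed unit returns 4.800 to the group, so the social optimum is full contribution by everyone: group total = 4.800 × 189 = 907.20.
Efficiency loss = (4.800 − 1) × 189 = 718.20.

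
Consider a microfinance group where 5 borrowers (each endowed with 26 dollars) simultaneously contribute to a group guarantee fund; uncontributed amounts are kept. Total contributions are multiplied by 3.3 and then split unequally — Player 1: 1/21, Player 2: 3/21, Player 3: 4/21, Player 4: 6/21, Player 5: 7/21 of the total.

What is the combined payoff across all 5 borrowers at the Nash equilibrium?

A player with share s gets back 3.3·s per unit contributed, so full contribution is dominant for anyone with s > 1/3.3 = 0.3030 and zero contribution is dominant for anyone below.
The only share above 0.3030 is Player 5's 7/21, contributing 26; the remaining 4 contribute 0. Total contributed: 26.
The group guarantee fund pays out 3.3 × 26 = 85.80 in total (split across the unequal shares, but the aggregate is all that matters for the group sum).
The 4 free-riders keep 26 each, adding 104. Group total = 104 + 85.80 = 189.80.

189.80 dollars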